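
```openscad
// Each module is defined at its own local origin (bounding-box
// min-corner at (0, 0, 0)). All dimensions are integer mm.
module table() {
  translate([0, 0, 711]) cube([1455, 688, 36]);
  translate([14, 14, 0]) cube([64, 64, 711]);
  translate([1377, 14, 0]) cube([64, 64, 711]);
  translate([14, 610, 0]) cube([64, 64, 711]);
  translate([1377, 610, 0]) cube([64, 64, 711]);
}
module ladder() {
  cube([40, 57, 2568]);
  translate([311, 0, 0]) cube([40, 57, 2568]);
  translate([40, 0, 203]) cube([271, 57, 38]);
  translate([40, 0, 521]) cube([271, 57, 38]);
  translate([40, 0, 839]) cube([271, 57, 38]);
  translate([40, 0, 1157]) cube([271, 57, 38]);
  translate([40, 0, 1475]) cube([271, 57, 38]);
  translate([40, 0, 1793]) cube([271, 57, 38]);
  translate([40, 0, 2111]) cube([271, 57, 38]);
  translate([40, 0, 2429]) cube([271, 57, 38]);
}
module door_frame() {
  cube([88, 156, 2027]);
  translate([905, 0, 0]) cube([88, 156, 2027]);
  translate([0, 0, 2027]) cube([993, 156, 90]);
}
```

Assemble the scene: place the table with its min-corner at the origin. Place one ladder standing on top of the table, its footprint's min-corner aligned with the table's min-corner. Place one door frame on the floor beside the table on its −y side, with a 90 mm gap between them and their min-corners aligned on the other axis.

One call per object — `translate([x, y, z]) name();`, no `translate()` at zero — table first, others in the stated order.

table();
translate([0, 0, 747]) ladder();
translate([0, -246, 0]) door_frame();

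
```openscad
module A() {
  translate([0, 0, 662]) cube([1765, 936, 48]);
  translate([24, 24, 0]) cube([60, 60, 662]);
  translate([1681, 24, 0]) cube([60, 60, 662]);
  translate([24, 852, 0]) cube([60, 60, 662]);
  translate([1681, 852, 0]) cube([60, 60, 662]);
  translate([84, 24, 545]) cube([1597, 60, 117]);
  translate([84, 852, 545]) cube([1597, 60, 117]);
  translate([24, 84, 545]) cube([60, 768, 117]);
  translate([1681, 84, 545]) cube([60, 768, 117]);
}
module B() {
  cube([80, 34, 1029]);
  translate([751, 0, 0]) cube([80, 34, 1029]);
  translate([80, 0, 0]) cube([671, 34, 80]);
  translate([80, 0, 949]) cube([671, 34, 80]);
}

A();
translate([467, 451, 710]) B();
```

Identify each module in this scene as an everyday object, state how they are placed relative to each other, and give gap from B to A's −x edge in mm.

The picture frame's min-x is at 467; the table's min-x is 0; gap = 467 mm.

A is a table. B is a picture frame. The picture frame is on top of the table, centred. The gap from the picture frame to the table's −x edge is 467 mm.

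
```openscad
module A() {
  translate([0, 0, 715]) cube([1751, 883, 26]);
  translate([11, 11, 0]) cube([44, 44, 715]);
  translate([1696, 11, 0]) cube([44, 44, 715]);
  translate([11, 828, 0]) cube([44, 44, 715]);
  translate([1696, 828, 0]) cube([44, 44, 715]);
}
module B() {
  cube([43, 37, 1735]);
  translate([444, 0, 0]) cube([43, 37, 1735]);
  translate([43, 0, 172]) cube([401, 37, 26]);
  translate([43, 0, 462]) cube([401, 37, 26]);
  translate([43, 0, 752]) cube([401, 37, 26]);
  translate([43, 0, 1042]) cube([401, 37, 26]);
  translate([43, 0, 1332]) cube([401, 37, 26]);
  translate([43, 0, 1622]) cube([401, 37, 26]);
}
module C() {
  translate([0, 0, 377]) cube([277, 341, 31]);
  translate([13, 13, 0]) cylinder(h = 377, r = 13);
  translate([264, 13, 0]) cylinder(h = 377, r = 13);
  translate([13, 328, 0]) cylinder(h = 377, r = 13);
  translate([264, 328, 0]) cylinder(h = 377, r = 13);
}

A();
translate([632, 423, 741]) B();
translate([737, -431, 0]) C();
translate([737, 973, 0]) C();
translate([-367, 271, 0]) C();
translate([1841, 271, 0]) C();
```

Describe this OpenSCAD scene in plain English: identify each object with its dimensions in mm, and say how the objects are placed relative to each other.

A is a rectangular dining table. The top is 1751×883×26 mm with its upper surface at z = 741 mm. It stands on four 44×44 mm square legs, each inset 11 mm from the nearest pair of top edges, running from the floor to the underside of the top.

B is a wooden ladder with two side rails of 43×37 mm section and 1735 mm height, set 487 mm apart overall. Between them run 6 rectangular rungs (37 mm deep, 26 mm thick), front faces flush with the rails' −y face. The bottom of the first rung is 172 mm above the floor and each subsequent rung is 290 mm higher than the one below.

C is a four-legged stool. The seat is 277×341 mm, 31 mm thick, top at z = 408 mm. It stands on four round legs, each 26 mm in diameter, from z = 0 to the seat underside, each leg's axis is inset half a diameter from the nearest pair of seat edges (so the leg's bounding box is flush with the corner).

The ladder is on top of the table, centred. Four stools sit around the table at the −y, +y, −x, +x sides.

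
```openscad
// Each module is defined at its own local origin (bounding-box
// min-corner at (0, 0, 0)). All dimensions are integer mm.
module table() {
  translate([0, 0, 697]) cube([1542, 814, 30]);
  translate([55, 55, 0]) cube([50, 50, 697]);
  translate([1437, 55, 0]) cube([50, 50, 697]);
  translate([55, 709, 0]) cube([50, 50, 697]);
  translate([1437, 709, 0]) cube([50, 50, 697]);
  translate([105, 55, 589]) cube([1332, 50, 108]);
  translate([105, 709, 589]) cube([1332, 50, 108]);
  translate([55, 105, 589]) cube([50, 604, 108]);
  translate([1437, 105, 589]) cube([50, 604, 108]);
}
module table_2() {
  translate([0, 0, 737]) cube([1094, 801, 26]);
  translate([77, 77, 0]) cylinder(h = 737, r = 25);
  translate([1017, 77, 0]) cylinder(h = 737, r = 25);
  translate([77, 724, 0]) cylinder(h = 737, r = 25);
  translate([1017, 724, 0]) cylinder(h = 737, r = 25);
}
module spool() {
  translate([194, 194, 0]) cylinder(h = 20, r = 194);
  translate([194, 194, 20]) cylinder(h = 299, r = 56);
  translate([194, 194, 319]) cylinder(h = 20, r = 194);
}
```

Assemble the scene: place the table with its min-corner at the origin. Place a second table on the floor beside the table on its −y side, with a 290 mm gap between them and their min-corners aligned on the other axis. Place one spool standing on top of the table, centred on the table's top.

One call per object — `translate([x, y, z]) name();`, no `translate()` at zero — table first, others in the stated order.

table();
translate([0, -1091, 0]) table_2();
translate([577, 213, 727]) spool();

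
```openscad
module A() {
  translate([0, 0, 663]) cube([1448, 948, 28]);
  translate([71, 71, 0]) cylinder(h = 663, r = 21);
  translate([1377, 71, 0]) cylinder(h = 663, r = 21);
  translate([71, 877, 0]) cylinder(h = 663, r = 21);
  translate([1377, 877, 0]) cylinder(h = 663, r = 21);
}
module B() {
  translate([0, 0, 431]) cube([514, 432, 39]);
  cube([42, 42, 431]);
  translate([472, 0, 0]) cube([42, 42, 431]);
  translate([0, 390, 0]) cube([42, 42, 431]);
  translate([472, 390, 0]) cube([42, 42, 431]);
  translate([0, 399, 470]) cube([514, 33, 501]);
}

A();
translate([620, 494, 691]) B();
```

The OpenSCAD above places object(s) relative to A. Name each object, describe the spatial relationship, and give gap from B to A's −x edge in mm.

A is a table. B is a chair. The chair is on top of the table. The gap from the chair to the table's −x edge is 620 mm.

The chair's min-x is at 620; the table's min-x is 0; gap = 620 mm.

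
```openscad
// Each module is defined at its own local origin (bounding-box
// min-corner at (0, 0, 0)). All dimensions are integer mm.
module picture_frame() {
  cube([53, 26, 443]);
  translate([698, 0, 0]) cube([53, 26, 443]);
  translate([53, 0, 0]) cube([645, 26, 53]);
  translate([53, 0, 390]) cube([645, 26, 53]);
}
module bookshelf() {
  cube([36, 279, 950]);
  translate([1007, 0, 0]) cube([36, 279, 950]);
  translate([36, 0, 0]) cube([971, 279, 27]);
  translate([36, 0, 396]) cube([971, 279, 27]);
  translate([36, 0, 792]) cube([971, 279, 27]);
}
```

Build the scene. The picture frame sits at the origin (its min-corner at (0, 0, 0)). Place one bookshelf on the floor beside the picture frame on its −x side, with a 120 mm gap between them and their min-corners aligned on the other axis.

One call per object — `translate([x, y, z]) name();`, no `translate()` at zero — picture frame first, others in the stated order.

picture_frame();
translate([-1163, 0, 0]) bookshelf();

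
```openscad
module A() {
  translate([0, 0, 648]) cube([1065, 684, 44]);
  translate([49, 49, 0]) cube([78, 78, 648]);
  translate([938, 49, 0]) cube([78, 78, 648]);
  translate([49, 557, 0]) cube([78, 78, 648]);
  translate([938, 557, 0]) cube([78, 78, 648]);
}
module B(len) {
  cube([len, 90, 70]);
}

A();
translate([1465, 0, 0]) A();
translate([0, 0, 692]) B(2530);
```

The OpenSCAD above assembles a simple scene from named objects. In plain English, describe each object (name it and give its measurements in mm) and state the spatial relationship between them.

A is a rectangular dining table. The top is 1065×684×44 mm with its upper surface at z = 692 mm. It stands on four 78×78 mm square legs, each inset 49 mm from the nearest pair of top edges, running from the floor to the underside of the top.

B is a rectangular beam 2530 mm long (x), 90 mm deep (y), 70 mm thick (z).

The beam spans the tops of two tables placed 400 mm apart, resting at z = 692 mm.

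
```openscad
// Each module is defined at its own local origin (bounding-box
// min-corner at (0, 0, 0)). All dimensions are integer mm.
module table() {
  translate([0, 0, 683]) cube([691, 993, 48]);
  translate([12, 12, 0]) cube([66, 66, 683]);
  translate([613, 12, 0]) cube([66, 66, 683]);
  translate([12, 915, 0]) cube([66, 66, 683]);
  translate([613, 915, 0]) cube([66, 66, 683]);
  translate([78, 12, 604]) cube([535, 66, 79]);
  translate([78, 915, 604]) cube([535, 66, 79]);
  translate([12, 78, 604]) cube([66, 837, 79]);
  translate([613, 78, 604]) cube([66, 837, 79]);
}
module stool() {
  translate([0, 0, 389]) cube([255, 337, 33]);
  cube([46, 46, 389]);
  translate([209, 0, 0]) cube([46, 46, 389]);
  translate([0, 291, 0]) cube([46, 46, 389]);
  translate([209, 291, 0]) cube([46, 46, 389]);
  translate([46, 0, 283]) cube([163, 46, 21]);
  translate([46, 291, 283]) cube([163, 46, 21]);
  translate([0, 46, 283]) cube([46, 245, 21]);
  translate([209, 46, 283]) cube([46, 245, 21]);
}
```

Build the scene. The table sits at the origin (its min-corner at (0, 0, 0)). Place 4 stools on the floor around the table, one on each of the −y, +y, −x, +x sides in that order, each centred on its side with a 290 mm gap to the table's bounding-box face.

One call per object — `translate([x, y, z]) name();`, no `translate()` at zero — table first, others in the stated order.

table();
translate([218, -627, 0]) stool();
translate([218, 1283, 0]) stool();
translate([-545, 328, 0]) stool();
translate([981, 328, 0]) stool();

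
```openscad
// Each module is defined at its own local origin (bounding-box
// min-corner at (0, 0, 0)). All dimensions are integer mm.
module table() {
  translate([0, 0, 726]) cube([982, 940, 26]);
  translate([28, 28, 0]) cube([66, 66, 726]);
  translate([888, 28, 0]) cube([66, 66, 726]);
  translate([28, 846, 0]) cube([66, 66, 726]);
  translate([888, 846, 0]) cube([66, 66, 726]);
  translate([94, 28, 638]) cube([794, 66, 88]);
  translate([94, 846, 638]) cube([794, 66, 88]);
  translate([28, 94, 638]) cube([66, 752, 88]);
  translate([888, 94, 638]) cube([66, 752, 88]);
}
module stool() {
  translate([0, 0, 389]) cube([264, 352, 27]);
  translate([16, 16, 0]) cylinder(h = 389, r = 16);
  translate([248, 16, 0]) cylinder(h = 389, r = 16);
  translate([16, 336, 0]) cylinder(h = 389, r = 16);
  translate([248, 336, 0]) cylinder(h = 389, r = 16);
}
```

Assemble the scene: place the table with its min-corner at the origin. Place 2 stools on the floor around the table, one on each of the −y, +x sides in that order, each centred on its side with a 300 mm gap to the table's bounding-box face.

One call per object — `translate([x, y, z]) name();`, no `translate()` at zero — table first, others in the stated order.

table();
translate([359, -652, 0]) stool();
translate([1282, 294, 0]) stool();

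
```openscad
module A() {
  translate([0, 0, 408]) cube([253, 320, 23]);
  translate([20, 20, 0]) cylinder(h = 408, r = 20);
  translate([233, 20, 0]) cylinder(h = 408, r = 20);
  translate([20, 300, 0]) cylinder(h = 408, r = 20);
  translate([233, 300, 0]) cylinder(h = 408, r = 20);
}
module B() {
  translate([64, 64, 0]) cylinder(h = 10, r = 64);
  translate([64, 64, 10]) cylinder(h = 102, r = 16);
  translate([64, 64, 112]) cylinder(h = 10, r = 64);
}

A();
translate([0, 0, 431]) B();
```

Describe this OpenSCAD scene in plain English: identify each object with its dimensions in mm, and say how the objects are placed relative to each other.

A is a four-legged stool. The seat is a 253×320×23 mm slab whose top surface is at z = 431 mm; four round legs, each 40 mm in diameter, run from the floor (z = 0) to the underside of the seat, each leg's axis is inset half a diameter from the nearest pair of seat edges (so the leg's bounding box is flush with the corner).

B is a spool: two coaxial disc flanges of radius 64 mm and thickness 10 mm, joined by a core cylinder of radius 16 mm and height 102 mm. The lower flange rests on z = 0 and the three cylinders share a vertical axis.

The spool is on top of the stool.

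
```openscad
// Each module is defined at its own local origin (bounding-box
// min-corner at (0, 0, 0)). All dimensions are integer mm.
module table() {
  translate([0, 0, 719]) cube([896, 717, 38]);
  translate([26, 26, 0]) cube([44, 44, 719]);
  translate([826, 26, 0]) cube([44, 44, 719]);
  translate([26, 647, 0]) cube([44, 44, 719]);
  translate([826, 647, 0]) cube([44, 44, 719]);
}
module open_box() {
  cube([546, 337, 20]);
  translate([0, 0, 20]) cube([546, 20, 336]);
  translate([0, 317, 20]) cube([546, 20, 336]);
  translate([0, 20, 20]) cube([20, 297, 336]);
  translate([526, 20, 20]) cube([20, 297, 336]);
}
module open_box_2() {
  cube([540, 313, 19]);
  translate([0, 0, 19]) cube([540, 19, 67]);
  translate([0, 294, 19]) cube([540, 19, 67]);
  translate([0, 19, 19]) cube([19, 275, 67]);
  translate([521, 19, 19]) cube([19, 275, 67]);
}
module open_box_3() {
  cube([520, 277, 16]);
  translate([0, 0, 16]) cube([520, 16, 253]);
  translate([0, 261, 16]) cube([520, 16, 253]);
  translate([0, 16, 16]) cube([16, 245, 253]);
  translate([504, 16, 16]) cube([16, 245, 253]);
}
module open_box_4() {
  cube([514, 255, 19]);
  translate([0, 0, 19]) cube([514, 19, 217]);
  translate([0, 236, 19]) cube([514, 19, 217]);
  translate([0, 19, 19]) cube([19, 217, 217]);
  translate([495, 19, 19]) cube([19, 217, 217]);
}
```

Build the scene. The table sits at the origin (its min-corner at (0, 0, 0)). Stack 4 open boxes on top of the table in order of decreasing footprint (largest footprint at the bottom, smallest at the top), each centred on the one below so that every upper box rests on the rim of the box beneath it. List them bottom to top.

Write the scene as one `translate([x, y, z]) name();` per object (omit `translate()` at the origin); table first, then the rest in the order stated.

table();
translate([175, 190, 757]) open_box();
translate([178, 202, 1113]) open_box_2();
translate([188, 220, 1199]) open_box_3();
translate([191, 231, 1468]) open_box_4();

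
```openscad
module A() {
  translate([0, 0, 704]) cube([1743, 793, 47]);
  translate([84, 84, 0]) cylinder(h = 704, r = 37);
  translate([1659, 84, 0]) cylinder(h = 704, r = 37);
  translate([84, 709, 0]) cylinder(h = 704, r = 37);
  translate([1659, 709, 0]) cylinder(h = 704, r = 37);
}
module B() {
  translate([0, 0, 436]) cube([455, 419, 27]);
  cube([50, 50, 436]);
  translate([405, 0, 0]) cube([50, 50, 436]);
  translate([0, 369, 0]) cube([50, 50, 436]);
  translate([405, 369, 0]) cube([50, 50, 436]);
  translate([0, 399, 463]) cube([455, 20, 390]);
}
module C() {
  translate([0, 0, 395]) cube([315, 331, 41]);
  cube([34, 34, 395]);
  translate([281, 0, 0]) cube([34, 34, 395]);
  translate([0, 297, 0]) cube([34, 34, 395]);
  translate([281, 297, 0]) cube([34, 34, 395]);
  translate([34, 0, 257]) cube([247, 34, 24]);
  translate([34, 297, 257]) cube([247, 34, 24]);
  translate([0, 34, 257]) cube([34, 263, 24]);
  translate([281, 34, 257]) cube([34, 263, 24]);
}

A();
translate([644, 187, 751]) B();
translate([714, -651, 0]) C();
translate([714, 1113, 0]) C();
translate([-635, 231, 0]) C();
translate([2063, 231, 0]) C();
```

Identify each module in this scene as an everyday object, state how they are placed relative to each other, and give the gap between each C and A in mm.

A is a table. B is a chair. C is a stool. The chair is on top of the table, centred. Four stools sit around the table at the −y, +y, −x, +x sides. The gap between each stool and the table is 320 mm.

Each stool's nearest face is 320 mm from the table's bounding box.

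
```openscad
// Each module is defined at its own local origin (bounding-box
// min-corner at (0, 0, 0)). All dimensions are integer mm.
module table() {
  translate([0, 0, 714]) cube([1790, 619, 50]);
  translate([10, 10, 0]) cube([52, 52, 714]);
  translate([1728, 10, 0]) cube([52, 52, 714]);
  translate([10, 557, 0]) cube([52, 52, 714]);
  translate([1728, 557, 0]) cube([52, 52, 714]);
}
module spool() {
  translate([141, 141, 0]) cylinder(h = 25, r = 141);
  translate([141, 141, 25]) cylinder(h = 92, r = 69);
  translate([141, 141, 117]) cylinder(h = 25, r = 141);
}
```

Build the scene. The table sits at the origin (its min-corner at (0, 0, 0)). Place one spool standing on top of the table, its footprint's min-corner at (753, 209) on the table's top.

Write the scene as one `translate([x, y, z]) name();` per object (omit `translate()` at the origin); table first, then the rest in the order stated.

table();
translate([753, 209, 764]) spool();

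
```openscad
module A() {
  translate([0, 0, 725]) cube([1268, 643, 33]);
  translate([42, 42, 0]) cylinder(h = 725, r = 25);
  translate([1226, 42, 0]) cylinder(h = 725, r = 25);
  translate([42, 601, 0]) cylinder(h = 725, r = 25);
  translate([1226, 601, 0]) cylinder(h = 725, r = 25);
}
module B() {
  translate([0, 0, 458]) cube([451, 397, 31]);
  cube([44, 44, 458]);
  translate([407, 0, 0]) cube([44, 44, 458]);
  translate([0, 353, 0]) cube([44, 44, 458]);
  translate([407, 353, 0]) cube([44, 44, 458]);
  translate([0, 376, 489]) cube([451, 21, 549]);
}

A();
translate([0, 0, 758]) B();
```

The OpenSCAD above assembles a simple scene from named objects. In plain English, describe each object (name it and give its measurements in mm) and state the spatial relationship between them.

A is a table with a 1268×643 mm rectangular top, 33 mm thick, top surface at z = 758 mm, supported by four round legs of 50 mm diameter, each leg's bounding box inset 17 mm from the nearest pair of top edges, running from the floor.

B is a chair. The seat is a 451×397×31 mm slab with its top at z = 489 mm, on four 44×44 mm corner legs (flush with the seat edges, standing on z = 0). A flat backrest 21 mm thick, 549 mm tall, spans the full seat width and rises from the seat top along its +y edge, rear face flush with the rear of the seat.

The chair is on top of the table.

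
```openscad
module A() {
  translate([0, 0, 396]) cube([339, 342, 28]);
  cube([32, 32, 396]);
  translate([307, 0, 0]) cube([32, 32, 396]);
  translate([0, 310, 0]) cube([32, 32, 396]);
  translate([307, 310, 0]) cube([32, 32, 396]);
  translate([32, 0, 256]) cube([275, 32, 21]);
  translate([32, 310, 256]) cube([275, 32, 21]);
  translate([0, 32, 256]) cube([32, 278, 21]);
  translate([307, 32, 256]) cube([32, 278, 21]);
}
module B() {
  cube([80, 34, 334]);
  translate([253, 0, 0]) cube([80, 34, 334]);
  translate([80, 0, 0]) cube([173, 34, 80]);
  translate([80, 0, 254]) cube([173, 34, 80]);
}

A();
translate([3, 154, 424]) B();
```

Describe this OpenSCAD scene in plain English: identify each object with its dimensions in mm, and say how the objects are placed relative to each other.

A is a four-legged stool. The seat is 339×342 mm, 28 mm thick, top at z = 424 mm. It stands on four square legs, each 32×32 mm in cross-section, from z = 0 to the seat underside, each flush with a corner of the seat. Four stretchers, 32 mm wide and 21 mm tall, connect adjacent legs with their undersides at z = 256 mm, each running between the inner faces of the legs it joins and aligned with the legs' outer faces on the other axis.

B is a rectangular picture frame lying in the x–z plane (depth along y). The opening is 173 mm wide (x) by 174 mm tall (z), surrounded by a border 80 mm wide on all four sides. The frame is 34 mm deep and is made of two full-height vertical stiles with two horizontal rails fitted between them.

The picture frame is on top of the stool, centred.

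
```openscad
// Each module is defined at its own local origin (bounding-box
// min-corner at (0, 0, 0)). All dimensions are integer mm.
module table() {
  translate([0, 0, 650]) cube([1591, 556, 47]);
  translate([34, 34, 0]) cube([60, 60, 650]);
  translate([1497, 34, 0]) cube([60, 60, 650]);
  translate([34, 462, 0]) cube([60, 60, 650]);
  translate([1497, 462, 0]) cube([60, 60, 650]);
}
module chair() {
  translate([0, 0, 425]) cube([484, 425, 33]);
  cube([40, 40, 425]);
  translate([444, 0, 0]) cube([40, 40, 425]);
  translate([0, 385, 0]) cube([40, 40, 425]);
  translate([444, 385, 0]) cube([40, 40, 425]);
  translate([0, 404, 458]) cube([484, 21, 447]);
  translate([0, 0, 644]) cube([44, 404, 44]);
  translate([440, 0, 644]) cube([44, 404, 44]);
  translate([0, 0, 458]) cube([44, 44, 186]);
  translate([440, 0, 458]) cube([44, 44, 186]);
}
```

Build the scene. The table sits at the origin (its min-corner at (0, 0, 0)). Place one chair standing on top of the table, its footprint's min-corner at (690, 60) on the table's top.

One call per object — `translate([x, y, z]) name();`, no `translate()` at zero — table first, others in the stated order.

table();
translate([690, 60, 697]) chair();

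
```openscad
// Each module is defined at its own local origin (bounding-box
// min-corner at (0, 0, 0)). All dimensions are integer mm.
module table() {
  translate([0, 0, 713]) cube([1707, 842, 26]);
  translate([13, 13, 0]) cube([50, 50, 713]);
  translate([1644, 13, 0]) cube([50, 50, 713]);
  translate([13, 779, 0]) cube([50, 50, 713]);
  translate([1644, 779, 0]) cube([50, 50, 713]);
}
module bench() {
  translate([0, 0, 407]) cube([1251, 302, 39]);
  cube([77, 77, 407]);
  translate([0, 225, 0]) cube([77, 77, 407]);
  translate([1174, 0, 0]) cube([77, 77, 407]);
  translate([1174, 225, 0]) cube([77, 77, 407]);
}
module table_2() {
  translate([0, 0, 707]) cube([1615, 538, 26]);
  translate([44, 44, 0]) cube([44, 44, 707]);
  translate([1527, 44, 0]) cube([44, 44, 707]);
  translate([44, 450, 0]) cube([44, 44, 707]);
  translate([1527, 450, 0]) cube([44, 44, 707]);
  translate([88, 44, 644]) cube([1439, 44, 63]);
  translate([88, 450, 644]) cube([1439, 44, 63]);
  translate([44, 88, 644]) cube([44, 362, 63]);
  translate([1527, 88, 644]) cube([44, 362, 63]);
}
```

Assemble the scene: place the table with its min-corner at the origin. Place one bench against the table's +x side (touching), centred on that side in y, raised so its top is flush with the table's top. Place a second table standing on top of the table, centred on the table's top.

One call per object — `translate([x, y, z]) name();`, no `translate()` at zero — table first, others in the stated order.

table();
translate([1707, 270, 293]) bench();
translate([46, 152, 739]) table_2();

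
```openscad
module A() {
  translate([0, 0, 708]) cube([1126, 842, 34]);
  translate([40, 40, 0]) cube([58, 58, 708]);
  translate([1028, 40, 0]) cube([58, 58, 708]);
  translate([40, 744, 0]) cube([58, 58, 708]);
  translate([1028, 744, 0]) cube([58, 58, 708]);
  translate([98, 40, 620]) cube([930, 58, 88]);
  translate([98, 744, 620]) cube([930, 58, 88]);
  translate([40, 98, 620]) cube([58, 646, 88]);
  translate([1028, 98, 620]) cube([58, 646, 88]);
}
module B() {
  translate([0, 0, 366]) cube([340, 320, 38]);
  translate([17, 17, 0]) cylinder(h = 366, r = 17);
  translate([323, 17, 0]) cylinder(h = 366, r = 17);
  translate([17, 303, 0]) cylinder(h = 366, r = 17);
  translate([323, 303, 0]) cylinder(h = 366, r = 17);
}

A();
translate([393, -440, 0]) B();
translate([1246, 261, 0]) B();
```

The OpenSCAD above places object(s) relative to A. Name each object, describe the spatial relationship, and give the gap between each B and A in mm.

A is a table. B is a stool. Two stools sit around the table at the −y, +x sides. The gap between each stool and the table is 120 mm.

Each stool's nearest face is 120 mm from the table's bounding box.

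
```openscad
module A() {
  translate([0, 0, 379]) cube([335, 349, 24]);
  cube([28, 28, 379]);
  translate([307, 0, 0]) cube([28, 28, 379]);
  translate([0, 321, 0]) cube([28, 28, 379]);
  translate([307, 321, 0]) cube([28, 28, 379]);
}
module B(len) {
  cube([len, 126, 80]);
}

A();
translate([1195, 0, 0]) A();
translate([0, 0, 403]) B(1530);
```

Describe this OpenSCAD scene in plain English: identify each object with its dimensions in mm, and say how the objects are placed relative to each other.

A is a four-legged stool. The seat is 335×349 mm, 24 mm thick, top at z = 403 mm. It stands on four square legs, each 28×28 mm in cross-section, from z = 0 to the seat underside, each flush with a corner of the seat.

B is a rectangular beam 1530 mm long (x), 126 mm deep (y), 80 mm thick (z).

The beam spans the tops of two stools placed 860 mm apart, resting at z = 403 mm.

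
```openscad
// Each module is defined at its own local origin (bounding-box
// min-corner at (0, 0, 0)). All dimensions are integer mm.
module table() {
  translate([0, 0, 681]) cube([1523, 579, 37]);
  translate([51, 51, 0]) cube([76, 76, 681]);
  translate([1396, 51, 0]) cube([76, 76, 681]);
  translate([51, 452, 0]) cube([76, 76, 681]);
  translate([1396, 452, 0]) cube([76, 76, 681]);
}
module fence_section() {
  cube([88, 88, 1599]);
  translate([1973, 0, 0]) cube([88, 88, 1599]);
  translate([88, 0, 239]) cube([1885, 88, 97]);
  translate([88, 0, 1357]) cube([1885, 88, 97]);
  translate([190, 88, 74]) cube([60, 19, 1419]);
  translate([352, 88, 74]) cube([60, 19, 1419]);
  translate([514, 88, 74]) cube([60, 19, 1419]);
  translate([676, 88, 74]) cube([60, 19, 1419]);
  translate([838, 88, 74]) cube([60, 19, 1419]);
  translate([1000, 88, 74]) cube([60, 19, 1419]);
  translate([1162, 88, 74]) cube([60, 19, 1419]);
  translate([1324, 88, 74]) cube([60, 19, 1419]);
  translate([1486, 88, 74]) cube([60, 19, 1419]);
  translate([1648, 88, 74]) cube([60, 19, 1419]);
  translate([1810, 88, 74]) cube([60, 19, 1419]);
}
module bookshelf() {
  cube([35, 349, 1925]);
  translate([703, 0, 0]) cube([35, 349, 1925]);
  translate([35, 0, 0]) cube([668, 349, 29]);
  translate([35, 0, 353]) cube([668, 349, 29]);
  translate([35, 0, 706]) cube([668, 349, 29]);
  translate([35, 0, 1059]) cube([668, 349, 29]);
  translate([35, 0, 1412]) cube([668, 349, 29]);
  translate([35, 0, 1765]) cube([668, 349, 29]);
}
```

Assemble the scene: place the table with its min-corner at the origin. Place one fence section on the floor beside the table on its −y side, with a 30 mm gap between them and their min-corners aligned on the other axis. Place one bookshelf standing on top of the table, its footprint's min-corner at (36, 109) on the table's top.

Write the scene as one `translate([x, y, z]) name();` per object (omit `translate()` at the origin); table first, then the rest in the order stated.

table();
translate([0, -137, 0]) fence_section();
translate([36, 109, 718]) bookshelf();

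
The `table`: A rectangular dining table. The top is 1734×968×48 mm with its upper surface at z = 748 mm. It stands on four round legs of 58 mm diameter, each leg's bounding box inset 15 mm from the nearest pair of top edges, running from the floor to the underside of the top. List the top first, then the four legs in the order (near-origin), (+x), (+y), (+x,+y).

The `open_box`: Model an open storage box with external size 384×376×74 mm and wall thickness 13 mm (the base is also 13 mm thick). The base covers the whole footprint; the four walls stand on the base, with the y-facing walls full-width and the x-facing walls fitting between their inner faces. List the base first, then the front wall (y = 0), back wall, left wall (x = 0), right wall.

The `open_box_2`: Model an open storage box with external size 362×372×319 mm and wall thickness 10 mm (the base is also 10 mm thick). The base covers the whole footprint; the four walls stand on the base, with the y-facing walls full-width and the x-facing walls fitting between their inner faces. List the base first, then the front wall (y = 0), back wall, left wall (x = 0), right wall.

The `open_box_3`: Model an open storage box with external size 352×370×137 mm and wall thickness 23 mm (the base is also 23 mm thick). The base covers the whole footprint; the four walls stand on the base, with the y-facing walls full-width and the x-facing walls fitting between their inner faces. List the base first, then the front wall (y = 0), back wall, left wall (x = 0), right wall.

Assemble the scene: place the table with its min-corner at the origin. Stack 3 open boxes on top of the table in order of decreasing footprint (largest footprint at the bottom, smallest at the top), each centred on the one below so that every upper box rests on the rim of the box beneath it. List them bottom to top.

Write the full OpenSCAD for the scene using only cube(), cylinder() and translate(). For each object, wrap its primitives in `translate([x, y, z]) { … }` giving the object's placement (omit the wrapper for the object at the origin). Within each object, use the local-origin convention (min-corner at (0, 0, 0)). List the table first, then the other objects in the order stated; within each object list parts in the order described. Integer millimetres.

translate([0, 0, 700]) cube([1734, 968, 48]);
translate([44, 44, 0]) cylinder(h = 700, r = 29);
translate([1690, 44, 0]) cylinder(h = 700, r = 29);
translate([44, 924, 0]) cylinder(h = 700, r = 29);
translate([1690, 924, 0]) cylinder(h = 700, r = 29);
translate([675, 296, 748]) {
  cube([384, 376, 13]);
  translate([0, 0, 13]) cube([384, 13, 61]);
  translate([0, 363, 13]) cube([384, 13, 61]);
  translate([0, 13, 13]) cube([13, 350, 61]);
  translate([371, 13, 13]) cube([13, 350, 61]);
}
translate([686, 298, 822]) {
  cube([362, 372, 10]);
  translate([0, 0, 10]) cube([362, 10, 309]);
  translate([0, 362, 10]) cube([362, 10, 309]);
  translate([0, 10, 10]) cube([10, 352, 309]);
  translate([352, 10, 10]) cube([10, 352, 309]);
}
translate([691, 299, 1141]) {
  cube([352, 370, 23]);
  translate([0, 0, 23]) cube([352, 23, 114]);
  translate([0, 347, 23]) cube([352, 23, 114]);
  translate([0, 23, 23]) cube([23, 324, 114]);
  translate([329, 23, 23]) cube([23, 324, 114]);
}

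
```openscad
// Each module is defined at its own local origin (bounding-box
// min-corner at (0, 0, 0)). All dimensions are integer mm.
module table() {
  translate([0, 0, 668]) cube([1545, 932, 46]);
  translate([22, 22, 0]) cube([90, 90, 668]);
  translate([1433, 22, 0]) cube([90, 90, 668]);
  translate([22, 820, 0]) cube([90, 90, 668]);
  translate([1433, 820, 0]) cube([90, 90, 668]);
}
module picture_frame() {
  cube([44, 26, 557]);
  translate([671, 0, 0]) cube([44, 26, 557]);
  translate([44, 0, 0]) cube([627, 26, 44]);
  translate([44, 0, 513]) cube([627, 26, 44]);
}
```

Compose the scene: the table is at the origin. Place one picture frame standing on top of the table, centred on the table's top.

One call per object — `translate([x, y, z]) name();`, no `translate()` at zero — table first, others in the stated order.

table();
translate([415, 453, 714]) picture_frame();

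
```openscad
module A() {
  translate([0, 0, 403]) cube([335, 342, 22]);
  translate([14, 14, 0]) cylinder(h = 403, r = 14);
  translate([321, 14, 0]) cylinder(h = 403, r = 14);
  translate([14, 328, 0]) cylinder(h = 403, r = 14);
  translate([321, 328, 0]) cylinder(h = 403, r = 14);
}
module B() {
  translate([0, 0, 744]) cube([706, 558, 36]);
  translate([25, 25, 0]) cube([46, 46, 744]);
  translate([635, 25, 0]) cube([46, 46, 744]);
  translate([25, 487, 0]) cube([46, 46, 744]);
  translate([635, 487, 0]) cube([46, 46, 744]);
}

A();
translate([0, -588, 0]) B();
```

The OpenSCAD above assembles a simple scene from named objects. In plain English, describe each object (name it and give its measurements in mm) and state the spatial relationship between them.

A is a four-legged stool. The seat is a 335×342×22 mm slab whose top surface is at z = 425 mm; four round legs, each 28 mm in diameter, run from the floor (z = 0) to the underside of the seat, each leg's axis is inset half a diameter from the nearest pair of seat edges (so the leg's bounding box is flush with the corner).

B is a table with a 706×558 mm rectangular top, 36 mm thick, top surface at z = 780 mm, supported by four 46×46 mm square legs, each inset 25 mm from the nearest pair of top edges, running from the floor.

The table is on the floor beside the stool on its −y side.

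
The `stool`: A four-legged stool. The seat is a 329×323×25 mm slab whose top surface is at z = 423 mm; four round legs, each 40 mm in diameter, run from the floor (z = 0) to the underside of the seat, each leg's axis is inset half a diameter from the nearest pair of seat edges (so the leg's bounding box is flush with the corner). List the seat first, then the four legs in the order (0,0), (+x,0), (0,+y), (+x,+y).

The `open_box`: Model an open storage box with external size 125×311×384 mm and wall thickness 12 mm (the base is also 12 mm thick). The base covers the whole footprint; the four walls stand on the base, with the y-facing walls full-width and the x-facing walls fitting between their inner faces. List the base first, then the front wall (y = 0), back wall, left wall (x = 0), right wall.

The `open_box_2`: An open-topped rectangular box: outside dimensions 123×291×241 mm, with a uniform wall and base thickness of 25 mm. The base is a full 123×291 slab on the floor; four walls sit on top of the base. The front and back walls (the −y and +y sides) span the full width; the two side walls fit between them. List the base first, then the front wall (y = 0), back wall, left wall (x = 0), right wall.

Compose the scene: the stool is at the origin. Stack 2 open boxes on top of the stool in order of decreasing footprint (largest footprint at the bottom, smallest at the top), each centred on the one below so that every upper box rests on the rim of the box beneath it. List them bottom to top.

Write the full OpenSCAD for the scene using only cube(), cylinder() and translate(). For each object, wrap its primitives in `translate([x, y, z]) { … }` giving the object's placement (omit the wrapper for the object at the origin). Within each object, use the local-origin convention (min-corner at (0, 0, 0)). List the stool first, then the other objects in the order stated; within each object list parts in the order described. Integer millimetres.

translate([0, 0, 398]) cube([329, 323, 25]);
translate([20, 20, 0]) cylinder(h = 398, r = 20);
translate([309, 20, 0]) cylinder(h = 398, r = 20);
translate([20, 303, 0]) cylinder(h = 398, r = 20);
translate([309, 303, 0]) cylinder(h = 398, r = 20);
translate([102, 6, 423]) {
  cube([125, 311, 12]);
  translate([0, 0, 12]) cube([125, 12, 372]);
  translate([0, 299, 12]) cube([125, 12, 372]);
  translate([0, 12, 12]) cube([12, 287, 372]);
  translate([113, 12, 12]) cube([12, 287, 372]);
}
translate([103, 16, 807]) {
  cube([123, 291, 25]);
  translate([0, 0, 25]) cube([123, 25, 216]);
  translate([0, 266, 25]) cube([123, 25, 216]);
  translate([0, 25, 25]) cube([25, 241, 216]);
  translate([98, 25, 25]) cube([25, 241, 216]);
}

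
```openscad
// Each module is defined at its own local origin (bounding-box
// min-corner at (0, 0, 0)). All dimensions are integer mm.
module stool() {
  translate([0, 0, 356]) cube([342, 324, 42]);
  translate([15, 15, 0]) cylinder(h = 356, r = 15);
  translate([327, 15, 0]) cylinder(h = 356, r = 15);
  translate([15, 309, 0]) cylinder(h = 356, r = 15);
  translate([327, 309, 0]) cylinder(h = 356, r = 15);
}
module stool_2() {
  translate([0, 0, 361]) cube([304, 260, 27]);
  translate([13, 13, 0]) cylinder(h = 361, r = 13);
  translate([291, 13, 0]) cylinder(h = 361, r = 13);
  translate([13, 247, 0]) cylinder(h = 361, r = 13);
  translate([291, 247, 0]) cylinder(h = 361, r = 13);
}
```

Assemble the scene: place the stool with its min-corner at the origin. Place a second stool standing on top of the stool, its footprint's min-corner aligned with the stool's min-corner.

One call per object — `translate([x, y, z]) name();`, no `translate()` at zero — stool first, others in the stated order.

stool();
translate([0, 0, 398]) stool_2();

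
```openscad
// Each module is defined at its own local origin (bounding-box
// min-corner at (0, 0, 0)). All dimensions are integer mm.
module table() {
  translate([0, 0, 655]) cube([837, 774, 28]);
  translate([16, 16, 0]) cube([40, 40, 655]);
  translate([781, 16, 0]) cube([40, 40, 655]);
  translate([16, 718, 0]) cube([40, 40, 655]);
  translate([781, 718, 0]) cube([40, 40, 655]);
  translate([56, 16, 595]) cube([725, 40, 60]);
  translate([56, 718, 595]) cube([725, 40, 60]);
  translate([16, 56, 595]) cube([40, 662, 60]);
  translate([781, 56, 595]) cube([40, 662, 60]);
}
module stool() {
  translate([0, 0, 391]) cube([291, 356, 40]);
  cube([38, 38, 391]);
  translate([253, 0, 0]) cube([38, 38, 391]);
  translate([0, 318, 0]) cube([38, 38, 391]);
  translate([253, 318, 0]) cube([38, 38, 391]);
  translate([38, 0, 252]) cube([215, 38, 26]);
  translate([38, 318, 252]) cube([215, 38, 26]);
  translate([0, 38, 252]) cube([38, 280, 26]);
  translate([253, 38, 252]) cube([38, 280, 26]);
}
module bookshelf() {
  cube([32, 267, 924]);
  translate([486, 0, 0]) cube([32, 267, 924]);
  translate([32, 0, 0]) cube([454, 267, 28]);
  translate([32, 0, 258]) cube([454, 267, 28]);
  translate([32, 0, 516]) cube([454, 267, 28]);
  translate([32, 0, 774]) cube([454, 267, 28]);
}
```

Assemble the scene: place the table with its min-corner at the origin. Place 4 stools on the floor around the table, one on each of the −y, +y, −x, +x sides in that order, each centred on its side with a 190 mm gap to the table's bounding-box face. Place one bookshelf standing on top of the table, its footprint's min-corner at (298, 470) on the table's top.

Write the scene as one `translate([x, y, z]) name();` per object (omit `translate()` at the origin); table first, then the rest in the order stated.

table();
translate([273, -546, 0]) stool();
translate([273, 964, 0]) stool();
translate([-481, 209, 0]) stool();
translate([1027, 209, 0]) stool();
translate([298, 470, 683]) bookshelf();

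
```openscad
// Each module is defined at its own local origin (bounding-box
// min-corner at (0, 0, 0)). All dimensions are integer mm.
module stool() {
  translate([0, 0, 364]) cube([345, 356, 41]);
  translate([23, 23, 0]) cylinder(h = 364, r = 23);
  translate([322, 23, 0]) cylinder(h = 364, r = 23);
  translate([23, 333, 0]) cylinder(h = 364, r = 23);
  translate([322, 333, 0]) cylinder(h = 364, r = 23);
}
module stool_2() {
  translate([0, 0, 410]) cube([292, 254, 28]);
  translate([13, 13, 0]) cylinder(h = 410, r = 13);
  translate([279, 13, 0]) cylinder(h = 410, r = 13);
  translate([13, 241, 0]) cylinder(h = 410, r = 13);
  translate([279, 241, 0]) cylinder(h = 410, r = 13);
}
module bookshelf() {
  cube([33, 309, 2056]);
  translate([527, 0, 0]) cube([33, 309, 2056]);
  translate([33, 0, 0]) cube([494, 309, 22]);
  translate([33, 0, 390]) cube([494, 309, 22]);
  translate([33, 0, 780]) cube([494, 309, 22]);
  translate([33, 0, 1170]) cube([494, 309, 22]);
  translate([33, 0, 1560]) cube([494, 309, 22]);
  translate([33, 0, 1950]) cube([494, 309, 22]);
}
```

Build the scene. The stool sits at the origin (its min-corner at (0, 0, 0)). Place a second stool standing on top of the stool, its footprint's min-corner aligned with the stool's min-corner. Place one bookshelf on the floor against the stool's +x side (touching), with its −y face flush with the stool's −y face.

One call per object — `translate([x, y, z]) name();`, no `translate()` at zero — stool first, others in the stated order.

stool();
translate([0, 0, 405]) stool_2();
translate([345, 0, 0]) bookshelf();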